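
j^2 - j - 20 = (j - 5)*(j + 4)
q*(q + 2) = q^2 + 2*q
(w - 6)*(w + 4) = w^2 - 2*w - 24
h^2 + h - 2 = (h - 1)*(h + 2)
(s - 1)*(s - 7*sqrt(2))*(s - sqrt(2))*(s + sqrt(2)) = s^4 - 7*sqrt(2)*s^3 - s^3 - 2*s^2 + 7*sqrt(2)*s^2 + 2*s + 14*sqrt(2)*s - 14*sqrt(2)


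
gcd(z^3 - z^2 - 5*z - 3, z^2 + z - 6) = 1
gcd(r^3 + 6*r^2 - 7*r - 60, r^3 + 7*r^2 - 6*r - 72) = r^2 + r - 12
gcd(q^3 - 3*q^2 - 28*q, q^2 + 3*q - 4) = q + 4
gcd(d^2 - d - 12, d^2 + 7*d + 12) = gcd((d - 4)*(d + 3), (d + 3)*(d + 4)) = d + 3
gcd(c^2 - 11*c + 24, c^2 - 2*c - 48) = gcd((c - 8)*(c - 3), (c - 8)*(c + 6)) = c - 8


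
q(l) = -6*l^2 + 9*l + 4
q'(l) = 9 - 12*l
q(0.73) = 7.37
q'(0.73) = 0.24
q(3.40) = -34.76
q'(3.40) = -31.80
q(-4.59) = -163.72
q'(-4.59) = 64.08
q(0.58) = 7.20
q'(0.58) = 2.04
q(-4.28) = -144.43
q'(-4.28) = 60.36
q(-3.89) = -121.80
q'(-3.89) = 55.68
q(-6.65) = -321.18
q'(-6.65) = 88.80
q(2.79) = -17.59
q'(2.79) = -24.48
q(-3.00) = -77.00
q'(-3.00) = 45.00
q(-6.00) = -266.00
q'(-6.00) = 81.00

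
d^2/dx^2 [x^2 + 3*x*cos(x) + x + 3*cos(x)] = -3*x*cos(x) - 6*sin(x) - 3*cos(x) + 2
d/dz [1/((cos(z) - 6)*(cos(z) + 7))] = (sin(z) + sin(2*z))/((cos(z) - 6)^2*(cos(z) + 7)^2)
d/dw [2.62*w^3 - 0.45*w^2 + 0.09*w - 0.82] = 7.86*w^2 - 0.9*w + 0.09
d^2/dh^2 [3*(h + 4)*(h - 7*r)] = 6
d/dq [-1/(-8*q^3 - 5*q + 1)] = (-24*q^2 - 5)/(8*q^3 + 5*q - 1)^2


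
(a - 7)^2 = a^2 - 14*a + 49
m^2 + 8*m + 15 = (m + 3)*(m + 5)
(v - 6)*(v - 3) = v^2 - 9*v + 18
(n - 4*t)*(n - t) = n^2 - 5*n*t + 4*t^2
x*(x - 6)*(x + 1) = x^3 - 5*x^2 - 6*x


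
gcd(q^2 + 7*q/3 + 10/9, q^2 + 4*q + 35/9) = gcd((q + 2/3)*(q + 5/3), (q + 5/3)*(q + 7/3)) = q + 5/3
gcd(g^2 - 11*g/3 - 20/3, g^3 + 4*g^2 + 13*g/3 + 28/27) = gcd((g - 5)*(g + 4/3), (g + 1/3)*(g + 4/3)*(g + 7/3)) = g + 4/3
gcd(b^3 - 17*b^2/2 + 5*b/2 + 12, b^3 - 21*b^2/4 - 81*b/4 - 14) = b^2 - 7*b - 8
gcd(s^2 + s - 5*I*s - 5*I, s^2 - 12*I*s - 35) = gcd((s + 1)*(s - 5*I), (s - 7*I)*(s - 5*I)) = s - 5*I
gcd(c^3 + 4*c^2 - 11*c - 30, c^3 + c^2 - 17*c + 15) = c^2 + 2*c - 15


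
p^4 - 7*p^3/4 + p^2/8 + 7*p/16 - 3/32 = (p - 3/2)*(p - 1/2)*(p - 1/4)*(p + 1/2)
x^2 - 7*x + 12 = (x - 4)*(x - 3)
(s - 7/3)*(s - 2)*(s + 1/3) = s^3 - 4*s^2 + 29*s/9 + 14/9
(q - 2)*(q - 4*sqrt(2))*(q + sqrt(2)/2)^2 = q^4 - 3*sqrt(2)*q^3 - 2*q^3 - 15*q^2/2 + 6*sqrt(2)*q^2 - 2*sqrt(2)*q + 15*q + 4*sqrt(2)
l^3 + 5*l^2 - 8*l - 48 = (l - 3)*(l + 4)^2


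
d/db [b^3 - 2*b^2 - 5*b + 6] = 3*b^2 - 4*b - 5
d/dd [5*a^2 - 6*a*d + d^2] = -6*a + 2*d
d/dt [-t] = -1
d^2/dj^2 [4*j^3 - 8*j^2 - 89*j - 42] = 24*j - 16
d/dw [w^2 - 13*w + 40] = 2*w - 13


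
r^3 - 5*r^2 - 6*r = r*(r - 6)*(r + 1)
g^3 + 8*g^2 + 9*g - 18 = (g - 1)*(g + 3)*(g + 6)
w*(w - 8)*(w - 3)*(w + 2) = w^4 - 9*w^3 + 2*w^2 + 48*w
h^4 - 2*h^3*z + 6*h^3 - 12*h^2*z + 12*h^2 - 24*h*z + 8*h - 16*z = (h + 2)^3*(h - 2*z)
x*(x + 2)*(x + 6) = x^3 + 8*x^2 + 12*x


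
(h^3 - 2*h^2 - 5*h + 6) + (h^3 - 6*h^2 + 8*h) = 2*h^3 - 8*h^2 + 3*h + 6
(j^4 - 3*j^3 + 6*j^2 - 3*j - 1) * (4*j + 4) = 4*j^5 - 8*j^4 + 12*j^3 + 12*j^2 - 16*j - 4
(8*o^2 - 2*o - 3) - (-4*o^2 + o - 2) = 12*o^2 - 3*o - 1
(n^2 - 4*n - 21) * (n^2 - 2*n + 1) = n^4 - 6*n^3 - 12*n^2 + 38*n - 21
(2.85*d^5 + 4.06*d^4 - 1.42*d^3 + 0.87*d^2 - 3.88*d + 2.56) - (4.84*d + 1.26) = 2.85*d^5 + 4.06*d^4 - 1.42*d^3 + 0.87*d^2 - 8.72*d + 1.3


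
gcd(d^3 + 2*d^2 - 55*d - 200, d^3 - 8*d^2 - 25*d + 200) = d^2 - 3*d - 40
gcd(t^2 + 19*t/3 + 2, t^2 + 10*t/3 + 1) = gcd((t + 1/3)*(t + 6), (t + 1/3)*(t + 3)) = t + 1/3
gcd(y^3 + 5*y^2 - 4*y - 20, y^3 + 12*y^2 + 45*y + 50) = y^2 + 7*y + 10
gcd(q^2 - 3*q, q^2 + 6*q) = q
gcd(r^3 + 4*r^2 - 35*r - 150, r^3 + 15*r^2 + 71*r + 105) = r + 5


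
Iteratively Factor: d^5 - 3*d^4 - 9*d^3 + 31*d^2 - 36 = (d - 3)*(d^4 - 9*d^2 + 4*d + 12) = (d - 3)*(d + 1)*(d^3 - d^2 - 8*d + 12) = (d - 3)*(d + 1)*(d + 3)*(d^2 - 4*d + 4) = (d - 3)*(d - 2)*(d + 1)*(d + 3)*(d - 2)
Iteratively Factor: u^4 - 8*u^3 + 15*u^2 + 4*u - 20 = (u - 2)*(u^3 - 6*u^2 + 3*u + 10) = (u - 2)*(u + 1)*(u^2 - 7*u + 10) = (u - 2)^2*(u + 1)*(u - 5)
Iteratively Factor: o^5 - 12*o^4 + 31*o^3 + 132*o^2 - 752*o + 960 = (o - 4)*(o^4 - 8*o^3 - o^2 + 128*o - 240) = (o - 4)^2*(o^3 - 4*o^2 - 17*o + 60) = (o - 5)*(o - 4)^2*(o^2 + o - 12) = (o - 5)*(o - 4)^2*(o + 4)*(o - 3)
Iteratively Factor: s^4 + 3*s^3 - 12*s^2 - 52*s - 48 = (s - 4)*(s^3 + 7*s^2 + 16*s + 12) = (s - 4)*(s + 2)*(s^2 + 5*s + 6) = (s - 4)*(s + 2)^2*(s + 3)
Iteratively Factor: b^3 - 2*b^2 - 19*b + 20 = (b - 5)*(b^2 + 3*b - 4) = (b - 5)*(b - 1)*(b + 4)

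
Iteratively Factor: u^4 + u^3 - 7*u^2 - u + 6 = (u + 1)*(u^3 - 7*u + 6) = (u - 1)*(u + 1)*(u^2 + u - 6) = (u - 2)*(u - 1)*(u + 1)*(u + 3)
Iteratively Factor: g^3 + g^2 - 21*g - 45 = (g - 5)*(g^2 + 6*g + 9) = (g - 5)*(g + 3)*(g + 3)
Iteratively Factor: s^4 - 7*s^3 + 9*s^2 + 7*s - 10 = (s + 1)*(s^3 - 8*s^2 + 17*s - 10) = (s - 2)*(s + 1)*(s^2 - 6*s + 5) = (s - 2)*(s - 1)*(s + 1)*(s - 5)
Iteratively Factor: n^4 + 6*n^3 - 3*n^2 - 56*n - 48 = (n + 1)*(n^3 + 5*n^2 - 8*n - 48) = (n + 1)*(n + 4)*(n^2 + n - 12) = (n + 1)*(n + 4)^2*(n - 3)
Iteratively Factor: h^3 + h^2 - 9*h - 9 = (h - 3)*(h^2 + 4*h + 3) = (h - 3)*(h + 3)*(h + 1)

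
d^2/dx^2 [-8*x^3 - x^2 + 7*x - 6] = -48*x - 2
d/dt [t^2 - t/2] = 2*t - 1/2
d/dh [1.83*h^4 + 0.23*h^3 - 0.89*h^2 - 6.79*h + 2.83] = 7.32*h^3 + 0.69*h^2 - 1.78*h - 6.79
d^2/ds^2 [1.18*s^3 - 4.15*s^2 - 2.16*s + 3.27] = 7.08*s - 8.3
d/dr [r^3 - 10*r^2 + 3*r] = 3*r^2 - 20*r + 3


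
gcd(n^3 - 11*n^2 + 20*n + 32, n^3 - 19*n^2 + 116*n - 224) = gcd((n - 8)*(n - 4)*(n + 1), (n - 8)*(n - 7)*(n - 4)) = n^2 - 12*n + 32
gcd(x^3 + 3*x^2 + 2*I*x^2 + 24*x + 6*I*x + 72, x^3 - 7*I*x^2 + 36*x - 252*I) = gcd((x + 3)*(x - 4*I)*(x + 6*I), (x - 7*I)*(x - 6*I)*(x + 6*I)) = x + 6*I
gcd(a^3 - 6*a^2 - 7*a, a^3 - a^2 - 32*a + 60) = 1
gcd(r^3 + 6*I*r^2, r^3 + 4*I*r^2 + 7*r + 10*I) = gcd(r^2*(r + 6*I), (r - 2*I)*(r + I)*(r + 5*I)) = 1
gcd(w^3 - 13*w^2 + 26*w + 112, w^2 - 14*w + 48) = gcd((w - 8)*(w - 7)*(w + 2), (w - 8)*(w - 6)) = w - 8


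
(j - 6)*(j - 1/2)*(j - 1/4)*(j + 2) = j^4 - 19*j^3/4 - 71*j^2/8 + 17*j/2 - 3/2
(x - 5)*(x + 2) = x^2 - 3*x - 10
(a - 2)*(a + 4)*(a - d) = a^3 - a^2*d + 2*a^2 - 2*a*d - 8*a + 8*d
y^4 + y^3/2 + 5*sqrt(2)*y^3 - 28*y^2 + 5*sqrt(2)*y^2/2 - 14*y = y*(y + 1/2)*(y - 2*sqrt(2))*(y + 7*sqrt(2))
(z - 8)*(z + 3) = z^2 - 5*z - 24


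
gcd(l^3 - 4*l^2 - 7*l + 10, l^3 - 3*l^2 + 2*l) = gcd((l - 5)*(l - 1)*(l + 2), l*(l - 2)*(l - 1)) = l - 1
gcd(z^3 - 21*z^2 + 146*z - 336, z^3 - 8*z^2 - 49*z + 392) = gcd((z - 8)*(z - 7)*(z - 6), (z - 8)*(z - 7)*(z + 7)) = z^2 - 15*z + 56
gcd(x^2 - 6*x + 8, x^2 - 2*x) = x - 2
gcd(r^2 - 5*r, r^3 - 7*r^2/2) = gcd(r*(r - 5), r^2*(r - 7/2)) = r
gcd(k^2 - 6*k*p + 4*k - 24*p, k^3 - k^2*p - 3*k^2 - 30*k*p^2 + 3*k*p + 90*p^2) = -k + 6*p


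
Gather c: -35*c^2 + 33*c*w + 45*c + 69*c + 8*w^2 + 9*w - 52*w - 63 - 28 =-35*c^2 + c*(33*w + 114) + 8*w^2 - 43*w - 91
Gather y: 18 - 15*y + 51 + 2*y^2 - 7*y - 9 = 2*y^2 - 22*y + 60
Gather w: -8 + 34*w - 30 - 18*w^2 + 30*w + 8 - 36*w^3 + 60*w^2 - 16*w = -36*w^3 + 42*w^2 + 48*w - 30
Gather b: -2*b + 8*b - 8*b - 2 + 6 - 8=-2*b - 4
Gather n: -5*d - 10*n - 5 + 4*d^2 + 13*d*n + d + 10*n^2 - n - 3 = 4*d^2 - 4*d + 10*n^2 + n*(13*d - 11) - 8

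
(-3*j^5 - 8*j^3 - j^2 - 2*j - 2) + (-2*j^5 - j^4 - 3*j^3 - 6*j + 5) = -5*j^5 - j^4 - 11*j^3 - j^2 - 8*j + 3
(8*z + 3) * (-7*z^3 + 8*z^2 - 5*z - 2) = -56*z^4 + 43*z^3 - 16*z^2 - 31*z - 6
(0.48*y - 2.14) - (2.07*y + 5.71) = -1.59*y - 7.85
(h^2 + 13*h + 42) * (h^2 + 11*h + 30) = h^4 + 24*h^3 + 215*h^2 + 852*h + 1260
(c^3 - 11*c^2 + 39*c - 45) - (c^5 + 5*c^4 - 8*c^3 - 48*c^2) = -c^5 - 5*c^4 + 9*c^3 + 37*c^2 + 39*c - 45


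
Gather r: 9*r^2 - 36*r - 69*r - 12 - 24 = 9*r^2 - 105*r - 36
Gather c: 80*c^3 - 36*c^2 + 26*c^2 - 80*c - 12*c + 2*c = 80*c^3 - 10*c^2 - 90*c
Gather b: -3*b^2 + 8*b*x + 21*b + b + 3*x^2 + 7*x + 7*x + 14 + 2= -3*b^2 + b*(8*x + 22) + 3*x^2 + 14*x + 16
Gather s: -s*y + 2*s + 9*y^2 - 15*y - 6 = s*(2 - y) + 9*y^2 - 15*y - 6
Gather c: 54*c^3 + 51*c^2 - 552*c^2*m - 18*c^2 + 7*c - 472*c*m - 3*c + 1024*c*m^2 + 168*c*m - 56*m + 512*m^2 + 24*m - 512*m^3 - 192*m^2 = 54*c^3 + c^2*(33 - 552*m) + c*(1024*m^2 - 304*m + 4) - 512*m^3 + 320*m^2 - 32*m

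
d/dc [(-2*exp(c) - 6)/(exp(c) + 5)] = -4*exp(c)/(exp(c) + 5)^2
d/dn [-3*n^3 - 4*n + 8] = -9*n^2 - 4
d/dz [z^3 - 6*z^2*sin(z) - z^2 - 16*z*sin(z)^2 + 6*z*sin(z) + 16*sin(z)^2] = -6*z^2*cos(z) + 3*z^2 - 12*z*sin(z) - 16*z*sin(2*z) + 6*z*cos(z) - 2*z - 16*sin(z)^2 + 6*sin(z) + 16*sin(2*z)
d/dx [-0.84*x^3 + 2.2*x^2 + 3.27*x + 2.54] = -2.52*x^2 + 4.4*x + 3.27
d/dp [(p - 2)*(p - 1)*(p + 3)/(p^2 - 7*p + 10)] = (p^2 - 10*p - 7)/(p^2 - 10*p + 25)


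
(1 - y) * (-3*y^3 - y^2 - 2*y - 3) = 3*y^4 - 2*y^3 + y^2 + y - 3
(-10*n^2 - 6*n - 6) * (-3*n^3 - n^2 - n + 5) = 30*n^5 + 28*n^4 + 34*n^3 - 38*n^2 - 24*n - 30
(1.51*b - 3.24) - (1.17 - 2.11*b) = 3.62*b - 4.41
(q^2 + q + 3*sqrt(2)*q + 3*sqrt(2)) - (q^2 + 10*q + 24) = -9*q + 3*sqrt(2)*q - 24 + 3*sqrt(2)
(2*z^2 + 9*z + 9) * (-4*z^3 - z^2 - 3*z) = -8*z^5 - 38*z^4 - 51*z^3 - 36*z^2 - 27*z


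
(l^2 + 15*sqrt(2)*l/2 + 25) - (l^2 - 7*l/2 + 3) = 7*l/2 + 15*sqrt(2)*l/2 + 22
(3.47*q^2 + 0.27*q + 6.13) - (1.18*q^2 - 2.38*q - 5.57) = 2.29*q^2 + 2.65*q + 11.7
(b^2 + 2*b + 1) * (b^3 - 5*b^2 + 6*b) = b^5 - 3*b^4 - 3*b^3 + 7*b^2 + 6*b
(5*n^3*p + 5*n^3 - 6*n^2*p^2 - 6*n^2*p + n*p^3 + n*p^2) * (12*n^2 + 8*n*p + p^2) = 60*n^5*p + 60*n^5 - 32*n^4*p^2 - 32*n^4*p - 31*n^3*p^3 - 31*n^3*p^2 + 2*n^2*p^4 + 2*n^2*p^3 + n*p^5 + n*p^4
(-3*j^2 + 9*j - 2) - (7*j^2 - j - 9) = -10*j^2 + 10*j + 7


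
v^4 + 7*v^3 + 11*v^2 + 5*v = v*(v + 1)^2*(v + 5)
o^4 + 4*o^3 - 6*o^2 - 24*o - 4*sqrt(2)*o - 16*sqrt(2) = (o + 4)*(o - 2*sqrt(2))*(o + sqrt(2))^2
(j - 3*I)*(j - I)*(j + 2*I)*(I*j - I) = I*j^4 + 2*j^3 - I*j^3 - 2*j^2 + 5*I*j^2 + 6*j - 5*I*j - 6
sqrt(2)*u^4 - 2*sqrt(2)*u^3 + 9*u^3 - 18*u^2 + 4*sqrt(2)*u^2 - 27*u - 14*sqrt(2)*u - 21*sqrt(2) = (u - 3)*(u + sqrt(2))*(u + 7*sqrt(2)/2)*(sqrt(2)*u + sqrt(2))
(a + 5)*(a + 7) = a^2 + 12*a + 35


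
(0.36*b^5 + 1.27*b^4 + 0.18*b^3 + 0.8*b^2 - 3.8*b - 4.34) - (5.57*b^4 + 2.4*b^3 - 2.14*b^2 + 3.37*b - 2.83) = 0.36*b^5 - 4.3*b^4 - 2.22*b^3 + 2.94*b^2 - 7.17*b - 1.51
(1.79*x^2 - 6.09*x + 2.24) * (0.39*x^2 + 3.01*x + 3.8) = 0.6981*x^4 + 3.0128*x^3 - 10.6553*x^2 - 16.3996*x + 8.512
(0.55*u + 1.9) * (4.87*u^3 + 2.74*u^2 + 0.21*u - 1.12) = 2.6785*u^4 + 10.76*u^3 + 5.3215*u^2 - 0.217*u - 2.128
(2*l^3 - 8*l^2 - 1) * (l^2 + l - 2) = 2*l^5 - 6*l^4 - 12*l^3 + 15*l^2 - l + 2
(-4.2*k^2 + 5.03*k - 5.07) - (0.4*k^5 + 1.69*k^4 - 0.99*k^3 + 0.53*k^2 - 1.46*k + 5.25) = -0.4*k^5 - 1.69*k^4 + 0.99*k^3 - 4.73*k^2 + 6.49*k - 10.32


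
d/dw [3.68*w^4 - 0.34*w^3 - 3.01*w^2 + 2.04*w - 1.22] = 14.72*w^3 - 1.02*w^2 - 6.02*w + 2.04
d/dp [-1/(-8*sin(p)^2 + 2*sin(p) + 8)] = (1 - 8*sin(p))*cos(p)/(2*(sin(p) + 4*cos(p)^2)^2)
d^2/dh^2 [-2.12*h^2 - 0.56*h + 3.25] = -4.24000000000000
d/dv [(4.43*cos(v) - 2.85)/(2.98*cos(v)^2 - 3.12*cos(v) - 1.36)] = (13.2014*cos(v)^2 - 16.986*cos(v) + 14.9168)*sin(v)/(8.8804*cos(v)^4 - 18.5952*cos(v)^3 + 1.6288*cos(v)^2 + 8.4864*cos(v) + 1.8496)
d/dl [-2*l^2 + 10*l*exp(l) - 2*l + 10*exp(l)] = 10*l*exp(l) - 4*l + 20*exp(l) - 2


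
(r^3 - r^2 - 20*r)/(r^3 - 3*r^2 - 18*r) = (-r^2 + r + 20)/(-r^2 + 3*r + 18)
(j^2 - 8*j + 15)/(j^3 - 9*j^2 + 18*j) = (j - 5)/(j*(j - 6))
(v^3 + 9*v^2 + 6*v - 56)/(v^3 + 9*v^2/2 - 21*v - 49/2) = 2*(v^2 + 2*v - 8)/(2*v^2 - 5*v - 7)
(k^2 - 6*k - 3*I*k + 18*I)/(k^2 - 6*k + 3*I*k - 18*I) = (k - 3*I)/(k + 3*I)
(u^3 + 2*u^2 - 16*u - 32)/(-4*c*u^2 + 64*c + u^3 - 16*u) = (u + 2)/(-4*c + u)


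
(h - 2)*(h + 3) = h^2 + h - 6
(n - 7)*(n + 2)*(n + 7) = n^3 + 2*n^2 - 49*n - 98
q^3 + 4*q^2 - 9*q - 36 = (q - 3)*(q + 3)*(q + 4)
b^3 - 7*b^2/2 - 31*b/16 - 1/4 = (b - 4)*(b + 1/4)^2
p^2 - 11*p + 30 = (p - 6)*(p - 5)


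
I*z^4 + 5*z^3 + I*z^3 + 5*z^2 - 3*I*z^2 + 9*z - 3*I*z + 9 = (z - 3*I)^2*(z + I)*(I*z + I)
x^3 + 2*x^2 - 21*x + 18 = (x - 3)*(x - 1)*(x + 6)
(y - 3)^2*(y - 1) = y^3 - 7*y^2 + 15*y - 9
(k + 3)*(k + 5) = k^2 + 8*k + 15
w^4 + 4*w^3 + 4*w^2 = w^2*(w + 2)^2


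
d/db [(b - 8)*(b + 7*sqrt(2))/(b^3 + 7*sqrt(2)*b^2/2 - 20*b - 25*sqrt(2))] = 2*(-2*(b - 8)*(b + 7*sqrt(2))*(3*b^2 + 7*sqrt(2)*b - 20) + (2*b - 8 + 7*sqrt(2))*(2*b^3 + 7*sqrt(2)*b^2 - 40*b - 50*sqrt(2)))/(2*b^3 + 7*sqrt(2)*b^2 - 40*b - 50*sqrt(2))^2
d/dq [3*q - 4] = 3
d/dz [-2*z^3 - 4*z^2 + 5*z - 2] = -6*z^2 - 8*z + 5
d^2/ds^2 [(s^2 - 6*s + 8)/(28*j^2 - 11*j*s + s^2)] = 2*((11*j - 2*s)^2*(s^2 - 6*s + 8) + (28*j^2 - 11*j*s + s^2)^2 + (28*j^2 - 11*j*s + s^2)*(-s^2 + 6*s + 2*(11*j - 2*s)*(s - 3) - 8))/(28*j^2 - 11*j*s + s^2)^3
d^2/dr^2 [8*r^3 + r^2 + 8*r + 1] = 48*r + 2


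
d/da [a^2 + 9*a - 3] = 2*a + 9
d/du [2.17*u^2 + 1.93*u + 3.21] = 4.34*u + 1.93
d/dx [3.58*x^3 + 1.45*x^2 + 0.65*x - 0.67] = 10.74*x^2 + 2.9*x + 0.65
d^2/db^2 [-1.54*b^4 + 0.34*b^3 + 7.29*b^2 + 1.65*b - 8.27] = -18.48*b^2 + 2.04*b + 14.58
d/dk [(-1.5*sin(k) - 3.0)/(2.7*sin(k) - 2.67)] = 12.105*cos(k)/(2.7*sin(k) - 2.67)^2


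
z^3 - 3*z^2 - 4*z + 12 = (z - 3)*(z - 2)*(z + 2)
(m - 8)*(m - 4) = m^2 - 12*m + 32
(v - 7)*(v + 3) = v^2 - 4*v - 21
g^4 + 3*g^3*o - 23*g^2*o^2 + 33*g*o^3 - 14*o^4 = (g - 2*o)*(g - o)^2*(g + 7*o)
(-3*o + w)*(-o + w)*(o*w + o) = 3*o^3*w + 3*o^3 - 4*o^2*w^2 - 4*o^2*w + o*w^3 + o*w^2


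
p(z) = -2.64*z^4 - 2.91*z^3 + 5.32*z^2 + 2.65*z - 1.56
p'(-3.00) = 177.28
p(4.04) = -799.19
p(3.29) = -348.19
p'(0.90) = -2.54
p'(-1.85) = 19.95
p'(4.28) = -939.66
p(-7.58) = -7163.89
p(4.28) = -1006.80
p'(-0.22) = -0.00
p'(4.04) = -793.17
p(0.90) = 1.28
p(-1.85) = -0.75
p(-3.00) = -96.90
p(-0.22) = -1.86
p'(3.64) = -583.58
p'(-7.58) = 4019.49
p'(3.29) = -432.89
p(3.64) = -525.23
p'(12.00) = -19374.47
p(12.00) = -58975.20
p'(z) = -10.56*z^3 - 8.73*z^2 + 10.64*z + 2.65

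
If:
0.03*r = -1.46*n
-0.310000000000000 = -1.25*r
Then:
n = -0.01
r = 0.25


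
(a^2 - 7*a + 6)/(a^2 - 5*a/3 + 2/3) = 3*(a - 6)/(3*a - 2)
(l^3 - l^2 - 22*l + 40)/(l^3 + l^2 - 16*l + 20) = (l - 4)/(l - 2)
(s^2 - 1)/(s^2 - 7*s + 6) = (s + 1)/(s - 6)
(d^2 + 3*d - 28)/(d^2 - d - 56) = (d - 4)/(d - 8)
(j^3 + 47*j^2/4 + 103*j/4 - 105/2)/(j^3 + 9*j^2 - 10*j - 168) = (j - 5/4)/(j - 4)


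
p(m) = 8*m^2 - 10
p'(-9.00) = -144.00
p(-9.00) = 638.00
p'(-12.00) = -192.00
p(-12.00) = 1142.00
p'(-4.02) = -64.32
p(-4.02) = 119.28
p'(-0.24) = -3.84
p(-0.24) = -9.54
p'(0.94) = 15.04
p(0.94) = -2.93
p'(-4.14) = -66.24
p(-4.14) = 127.12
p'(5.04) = 80.64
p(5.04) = 193.21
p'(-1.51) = -24.16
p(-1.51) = 8.24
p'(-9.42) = -150.72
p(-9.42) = 699.89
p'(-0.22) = -3.52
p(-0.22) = -9.61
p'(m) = 16*m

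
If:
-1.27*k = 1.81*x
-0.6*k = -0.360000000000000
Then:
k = 0.60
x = -0.42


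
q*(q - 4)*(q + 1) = q^3 - 3*q^2 - 4*q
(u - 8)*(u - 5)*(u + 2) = u^3 - 11*u^2 + 14*u + 80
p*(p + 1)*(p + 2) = p^3 + 3*p^2 + 2*p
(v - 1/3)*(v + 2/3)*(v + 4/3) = v^3 + 5*v^2/3 + 2*v/9 - 8/27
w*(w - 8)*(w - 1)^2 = w^4 - 10*w^3 + 17*w^2 - 8*w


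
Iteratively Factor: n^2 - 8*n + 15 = (n - 5)*(n - 3)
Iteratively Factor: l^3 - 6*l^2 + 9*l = (l - 3)*(l^2 - 3*l) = l*(l - 3)*(l - 3)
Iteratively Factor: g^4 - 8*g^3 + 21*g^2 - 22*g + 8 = (g - 2)*(g^3 - 6*g^2 + 9*g - 4) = (g - 4)*(g - 2)*(g^2 - 2*g + 1) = (g - 4)*(g - 2)*(g - 1)*(g - 1)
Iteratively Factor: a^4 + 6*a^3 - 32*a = (a + 4)*(a^3 + 2*a^2 - 8*a) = a*(a + 4)*(a^2 + 2*a - 8) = a*(a + 4)^2*(a - 2)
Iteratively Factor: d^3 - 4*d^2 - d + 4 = (d - 1)*(d^2 - 3*d - 4) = (d - 1)*(d + 1)*(d - 4)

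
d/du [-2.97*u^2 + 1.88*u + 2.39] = 1.88 - 5.94*u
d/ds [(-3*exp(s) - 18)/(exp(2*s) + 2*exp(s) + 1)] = 3*(exp(s) + 11)*exp(s)/(exp(3*s) + 3*exp(2*s) + 3*exp(s) + 1)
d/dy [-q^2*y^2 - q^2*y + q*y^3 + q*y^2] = q*(-2*q*y - q + 3*y^2 + 2*y)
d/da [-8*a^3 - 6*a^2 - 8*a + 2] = -24*a^2 - 12*a - 8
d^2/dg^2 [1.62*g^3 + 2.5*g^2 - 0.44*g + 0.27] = 9.72*g + 5.0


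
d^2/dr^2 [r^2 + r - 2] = 2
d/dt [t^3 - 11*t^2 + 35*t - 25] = 3*t^2 - 22*t + 35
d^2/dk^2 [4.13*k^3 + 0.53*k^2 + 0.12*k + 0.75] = 24.78*k + 1.06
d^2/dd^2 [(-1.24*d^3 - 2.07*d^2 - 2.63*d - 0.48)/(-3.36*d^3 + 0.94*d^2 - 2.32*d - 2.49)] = (-2.8421709430404e-14*d^7 + 54.5717760000001*d^6 + 120.1536*d^5 - 206.119872*d^4 - 274.888248*d^3 - 166.998996*d^2 + 52.687476*d + 2.696526)/(37.933056*d^9 - 31.836672*d^8 + 87.482304*d^7 + 39.5378*d^6 + 13.217952*d^5 + 107.882412*d^4 + 42.403024*d^3 + 22.722246*d^2 + 43.152696*d + 15.438249)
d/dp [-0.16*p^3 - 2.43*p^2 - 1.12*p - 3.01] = -0.48*p^2 - 4.86*p - 1.12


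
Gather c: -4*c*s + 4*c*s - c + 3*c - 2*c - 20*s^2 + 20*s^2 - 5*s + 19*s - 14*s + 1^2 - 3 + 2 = 0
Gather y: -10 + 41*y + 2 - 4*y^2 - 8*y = -4*y^2 + 33*y - 8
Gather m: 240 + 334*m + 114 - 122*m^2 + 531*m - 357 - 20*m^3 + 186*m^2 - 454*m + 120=-20*m^3 + 64*m^2 + 411*m + 117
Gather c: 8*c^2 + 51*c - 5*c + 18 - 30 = 8*c^2 + 46*c - 12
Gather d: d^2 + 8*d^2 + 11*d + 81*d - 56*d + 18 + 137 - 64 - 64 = 9*d^2 + 36*d + 27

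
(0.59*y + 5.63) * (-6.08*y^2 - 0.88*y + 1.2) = -3.5872*y^3 - 34.7496*y^2 - 4.2464*y + 6.756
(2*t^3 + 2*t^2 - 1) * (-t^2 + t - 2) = -2*t^5 - 2*t^3 - 3*t^2 - t + 2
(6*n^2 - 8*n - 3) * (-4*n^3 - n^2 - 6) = -24*n^5 + 26*n^4 + 20*n^3 - 33*n^2 + 48*n + 18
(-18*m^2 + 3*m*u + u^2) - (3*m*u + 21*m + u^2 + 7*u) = -18*m^2 - 21*m - 7*u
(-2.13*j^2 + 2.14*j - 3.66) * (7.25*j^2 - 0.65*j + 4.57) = -15.4425*j^4 + 16.8995*j^3 - 37.6601*j^2 + 12.1588*j - 16.7262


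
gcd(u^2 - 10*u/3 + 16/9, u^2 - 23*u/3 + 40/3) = u - 8/3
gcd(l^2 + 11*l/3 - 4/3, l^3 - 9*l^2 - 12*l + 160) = l + 4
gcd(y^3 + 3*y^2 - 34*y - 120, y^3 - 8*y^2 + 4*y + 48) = y - 6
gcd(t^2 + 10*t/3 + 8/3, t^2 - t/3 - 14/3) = t + 2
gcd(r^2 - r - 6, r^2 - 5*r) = 1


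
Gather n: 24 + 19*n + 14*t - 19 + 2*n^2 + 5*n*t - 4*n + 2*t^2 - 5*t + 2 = 2*n^2 + n*(5*t + 15) + 2*t^2 + 9*t + 7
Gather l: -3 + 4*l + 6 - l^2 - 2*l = -l^2 + 2*l + 3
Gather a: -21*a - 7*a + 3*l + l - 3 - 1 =-28*a + 4*l - 4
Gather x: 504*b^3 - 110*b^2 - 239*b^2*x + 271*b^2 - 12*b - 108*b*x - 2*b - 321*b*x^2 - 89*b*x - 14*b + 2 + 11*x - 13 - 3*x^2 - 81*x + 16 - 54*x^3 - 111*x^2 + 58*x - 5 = 504*b^3 + 161*b^2 - 28*b - 54*x^3 + x^2*(-321*b - 114) + x*(-239*b^2 - 197*b - 12)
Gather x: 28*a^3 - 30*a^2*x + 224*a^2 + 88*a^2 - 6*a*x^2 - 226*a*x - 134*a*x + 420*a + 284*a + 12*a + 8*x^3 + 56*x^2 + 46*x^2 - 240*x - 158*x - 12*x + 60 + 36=28*a^3 + 312*a^2 + 716*a + 8*x^3 + x^2*(102 - 6*a) + x*(-30*a^2 - 360*a - 410) + 96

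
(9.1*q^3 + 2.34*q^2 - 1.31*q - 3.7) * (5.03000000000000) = 45.773*q^3 + 11.7702*q^2 - 6.5893*q - 18.611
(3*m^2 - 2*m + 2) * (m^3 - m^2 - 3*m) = 3*m^5 - 5*m^4 - 5*m^3 + 4*m^2 - 6*m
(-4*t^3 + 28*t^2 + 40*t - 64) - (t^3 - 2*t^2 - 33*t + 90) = -5*t^3 + 30*t^2 + 73*t - 154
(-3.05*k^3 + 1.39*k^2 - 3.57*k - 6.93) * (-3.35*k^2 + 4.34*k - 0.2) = 10.2175*k^5 - 17.8935*k^4 + 18.6021*k^3 + 7.4437*k^2 - 29.3622*k + 1.386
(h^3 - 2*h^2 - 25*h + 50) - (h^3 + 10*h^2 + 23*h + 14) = -12*h^2 - 48*h + 36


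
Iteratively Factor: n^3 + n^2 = (n)*(n^2 + n) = n^2*(n + 1)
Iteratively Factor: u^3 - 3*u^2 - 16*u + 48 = (u + 4)*(u^2 - 7*u + 12) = (u - 4)*(u + 4)*(u - 3)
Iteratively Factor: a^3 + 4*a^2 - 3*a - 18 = (a + 3)*(a^2 + a - 6) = (a - 2)*(a + 3)*(a + 3)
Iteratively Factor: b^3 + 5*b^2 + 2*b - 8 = (b - 1)*(b^2 + 6*b + 8) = (b - 1)*(b + 4)*(b + 2)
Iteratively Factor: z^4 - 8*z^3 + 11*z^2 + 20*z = (z - 5)*(z^3 - 3*z^2 - 4*z) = z*(z - 5)*(z^2 - 3*z - 4) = z*(z - 5)*(z - 4)*(z + 1)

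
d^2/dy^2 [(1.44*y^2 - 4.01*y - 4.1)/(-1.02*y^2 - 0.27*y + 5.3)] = (9.13716*y^3 - 21.114*y^2 + 136.8432*y - 24.4956)/(1.061208*y^6 + 0.842724*y^5 - 16.319286*y^4 - 8.738037*y^3 + 84.79629*y^2 + 22.7529*y - 148.877)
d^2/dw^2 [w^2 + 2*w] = 2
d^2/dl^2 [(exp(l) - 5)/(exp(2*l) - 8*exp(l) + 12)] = (exp(4*l) - 12*exp(3*l) + 48*exp(2*l) + 16*exp(l) - 336)*exp(l)/(exp(6*l) - 24*exp(5*l) + 228*exp(4*l) - 1088*exp(3*l) + 2736*exp(2*l) - 3456*exp(l) + 1728)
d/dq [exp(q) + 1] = exp(q)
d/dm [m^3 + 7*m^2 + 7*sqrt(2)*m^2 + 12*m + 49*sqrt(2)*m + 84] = 3*m^2 + 14*m + 14*sqrt(2)*m + 12 + 49*sqrt(2)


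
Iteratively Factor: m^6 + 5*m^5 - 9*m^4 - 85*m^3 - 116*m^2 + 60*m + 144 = (m + 3)*(m^5 + 2*m^4 - 15*m^3 - 40*m^2 + 4*m + 48) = (m - 4)*(m + 3)*(m^4 + 6*m^3 + 9*m^2 - 4*m - 12) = (m - 4)*(m + 2)*(m + 3)*(m^3 + 4*m^2 + m - 6) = (m - 4)*(m - 1)*(m + 2)*(m + 3)*(m^2 + 5*m + 6) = (m - 4)*(m - 1)*(m + 2)*(m + 3)^2*(m + 2)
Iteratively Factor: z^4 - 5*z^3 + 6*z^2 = (z)*(z^3 - 5*z^2 + 6*z) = z*(z - 2)*(z^2 - 3*z) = z^2*(z - 2)*(z - 3)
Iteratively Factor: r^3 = (r)*(r^2) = r^2*(r)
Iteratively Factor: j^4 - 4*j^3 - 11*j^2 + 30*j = (j + 3)*(j^3 - 7*j^2 + 10*j) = j*(j + 3)*(j^2 - 7*j + 10) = j*(j - 2)*(j + 3)*(j - 5)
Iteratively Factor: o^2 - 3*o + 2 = (o - 1)*(o - 2)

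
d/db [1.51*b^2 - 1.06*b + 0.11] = 3.02*b - 1.06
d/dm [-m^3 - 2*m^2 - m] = -3*m^2 - 4*m - 1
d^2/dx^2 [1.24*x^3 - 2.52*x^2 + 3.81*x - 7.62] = 7.44*x - 5.04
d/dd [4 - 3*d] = -3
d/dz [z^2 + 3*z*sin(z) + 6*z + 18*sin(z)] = 3*z*cos(z) + 2*z + 3*sin(z) + 18*cos(z) + 6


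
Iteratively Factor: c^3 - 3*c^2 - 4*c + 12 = (c + 2)*(c^2 - 5*c + 6) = (c - 2)*(c + 2)*(c - 3)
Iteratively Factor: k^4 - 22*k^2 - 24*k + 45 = (k - 5)*(k^3 + 5*k^2 + 3*k - 9) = (k - 5)*(k + 3)*(k^2 + 2*k - 3) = (k - 5)*(k + 3)^2*(k - 1)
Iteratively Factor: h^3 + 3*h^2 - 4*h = (h - 1)*(h^2 + 4*h) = (h - 1)*(h + 4)*(h)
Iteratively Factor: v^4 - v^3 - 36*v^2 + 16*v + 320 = (v + 4)*(v^3 - 5*v^2 - 16*v + 80) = (v + 4)^2*(v^2 - 9*v + 20) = (v - 5)*(v + 4)^2*(v - 4)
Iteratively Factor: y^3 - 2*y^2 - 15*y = (y + 3)*(y^2 - 5*y) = (y - 5)*(y + 3)*(y)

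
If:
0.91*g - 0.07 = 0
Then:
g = 0.08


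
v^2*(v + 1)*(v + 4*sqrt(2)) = v^4 + v^3 + 4*sqrt(2)*v^3 + 4*sqrt(2)*v^2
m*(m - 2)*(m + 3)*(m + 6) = m^4 + 7*m^3 - 36*m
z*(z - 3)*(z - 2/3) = z^3 - 11*z^2/3 + 2*z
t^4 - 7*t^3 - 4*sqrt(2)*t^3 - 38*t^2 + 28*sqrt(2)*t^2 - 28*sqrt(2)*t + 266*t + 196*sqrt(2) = (t - 7)*(t - 7*sqrt(2))*(t + sqrt(2))*(t + 2*sqrt(2))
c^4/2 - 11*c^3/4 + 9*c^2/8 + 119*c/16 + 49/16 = (c/2 + 1/2)*(c - 7/2)^2*(c + 1/2)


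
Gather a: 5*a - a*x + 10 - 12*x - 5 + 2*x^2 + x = a*(5 - x) + 2*x^2 - 11*x + 5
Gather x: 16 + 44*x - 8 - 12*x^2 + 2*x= -12*x^2 + 46*x + 8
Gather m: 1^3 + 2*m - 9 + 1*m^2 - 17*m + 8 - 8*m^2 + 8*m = -7*m^2 - 7*m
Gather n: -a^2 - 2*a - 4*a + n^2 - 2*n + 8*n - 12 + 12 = -a^2 - 6*a + n^2 + 6*n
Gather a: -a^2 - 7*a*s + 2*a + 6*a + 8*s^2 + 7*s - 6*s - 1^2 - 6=-a^2 + a*(8 - 7*s) + 8*s^2 + s - 7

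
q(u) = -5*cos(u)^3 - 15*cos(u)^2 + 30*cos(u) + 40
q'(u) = 15*sin(u)*cos(u)^2 + 30*sin(u)*cos(u) - 30*sin(u)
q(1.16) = 49.27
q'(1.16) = -14.33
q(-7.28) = 51.07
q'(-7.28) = 7.80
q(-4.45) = 31.30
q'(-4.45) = -35.51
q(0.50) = 51.40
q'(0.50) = 3.78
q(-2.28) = 15.48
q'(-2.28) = 32.76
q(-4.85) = 43.82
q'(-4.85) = -25.36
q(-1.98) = 26.00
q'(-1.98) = 36.30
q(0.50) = 51.40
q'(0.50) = 3.78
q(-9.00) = 4.00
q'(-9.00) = 18.50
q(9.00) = 4.00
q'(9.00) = -18.50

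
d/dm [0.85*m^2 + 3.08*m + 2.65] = 1.7*m + 3.08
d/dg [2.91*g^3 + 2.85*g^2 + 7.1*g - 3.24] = 8.73*g^2 + 5.7*g + 7.1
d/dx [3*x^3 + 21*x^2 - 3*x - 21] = 9*x^2 + 42*x - 3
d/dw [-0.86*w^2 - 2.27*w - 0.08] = -1.72*w - 2.27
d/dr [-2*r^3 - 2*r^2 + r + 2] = -6*r^2 - 4*r + 1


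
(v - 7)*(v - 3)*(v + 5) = v^3 - 5*v^2 - 29*v + 105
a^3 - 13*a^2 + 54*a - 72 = (a - 6)*(a - 4)*(a - 3)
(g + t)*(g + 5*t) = g^2 + 6*g*t + 5*t^2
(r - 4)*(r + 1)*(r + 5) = r^3 + 2*r^2 - 19*r - 20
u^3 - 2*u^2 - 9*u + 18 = (u - 3)*(u - 2)*(u + 3)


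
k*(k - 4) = k^2 - 4*k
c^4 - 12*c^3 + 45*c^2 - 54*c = c*(c - 6)*(c - 3)^2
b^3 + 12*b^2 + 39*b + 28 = (b + 1)*(b + 4)*(b + 7)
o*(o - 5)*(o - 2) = o^3 - 7*o^2 + 10*o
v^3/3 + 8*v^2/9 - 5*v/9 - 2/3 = (v/3 + 1)*(v - 1)*(v + 2/3)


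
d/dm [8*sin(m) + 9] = 8*cos(m)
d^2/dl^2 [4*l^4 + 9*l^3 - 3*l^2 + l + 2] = 48*l^2 + 54*l - 6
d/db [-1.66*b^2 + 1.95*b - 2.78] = 1.95 - 3.32*b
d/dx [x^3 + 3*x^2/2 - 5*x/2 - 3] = 3*x^2 + 3*x - 5/2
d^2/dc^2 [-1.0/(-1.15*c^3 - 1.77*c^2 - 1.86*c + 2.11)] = (-(6.9*c + 3.54)*(1.15*c^3 + 1.77*c^2 + 1.86*c - 2.11) + 1.0*(3.45*c^2 + 3.54*c + 1.86)*(6.9*c^2 + 7.08*c + 3.72))/(1.15*c^3 + 1.77*c^2 + 1.86*c - 2.11)^3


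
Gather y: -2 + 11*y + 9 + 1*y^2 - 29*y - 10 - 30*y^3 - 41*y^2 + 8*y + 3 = -30*y^3 - 40*y^2 - 10*y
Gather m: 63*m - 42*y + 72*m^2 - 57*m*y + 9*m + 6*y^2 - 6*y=72*m^2 + m*(72 - 57*y) + 6*y^2 - 48*y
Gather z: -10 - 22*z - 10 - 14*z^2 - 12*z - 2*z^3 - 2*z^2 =-2*z^3 - 16*z^2 - 34*z - 20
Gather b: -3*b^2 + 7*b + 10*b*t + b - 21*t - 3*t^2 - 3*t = -3*b^2 + b*(10*t + 8) - 3*t^2 - 24*t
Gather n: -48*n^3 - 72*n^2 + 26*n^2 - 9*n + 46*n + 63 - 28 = -48*n^3 - 46*n^2 + 37*n + 35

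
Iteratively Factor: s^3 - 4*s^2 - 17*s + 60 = (s + 4)*(s^2 - 8*s + 15) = (s - 3)*(s + 4)*(s - 5)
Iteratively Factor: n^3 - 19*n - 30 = (n + 2)*(n^2 - 2*n - 15) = (n - 5)*(n + 2)*(n + 3)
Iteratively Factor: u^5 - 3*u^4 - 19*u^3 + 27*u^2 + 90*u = (u - 5)*(u^4 + 2*u^3 - 9*u^2 - 18*u) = u*(u - 5)*(u^3 + 2*u^2 - 9*u - 18) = u*(u - 5)*(u + 2)*(u^2 - 9) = u*(u - 5)*(u - 3)*(u + 2)*(u + 3)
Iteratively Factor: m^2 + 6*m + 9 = (m + 3)*(m + 3)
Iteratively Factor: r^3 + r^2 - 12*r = (r - 3)*(r^2 + 4*r) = r*(r - 3)*(r + 4)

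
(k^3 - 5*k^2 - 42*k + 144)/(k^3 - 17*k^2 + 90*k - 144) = (k + 6)/(k - 6)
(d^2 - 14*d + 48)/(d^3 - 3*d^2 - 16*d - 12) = (d - 8)/(d^2 + 3*d + 2)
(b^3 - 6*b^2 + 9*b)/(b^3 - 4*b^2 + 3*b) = (b - 3)/(b - 1)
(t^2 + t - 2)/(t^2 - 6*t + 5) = (t + 2)/(t - 5)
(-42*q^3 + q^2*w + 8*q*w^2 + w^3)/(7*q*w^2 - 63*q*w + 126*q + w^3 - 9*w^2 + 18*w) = (-6*q^2 + q*w + w^2)/(w^2 - 9*w + 18)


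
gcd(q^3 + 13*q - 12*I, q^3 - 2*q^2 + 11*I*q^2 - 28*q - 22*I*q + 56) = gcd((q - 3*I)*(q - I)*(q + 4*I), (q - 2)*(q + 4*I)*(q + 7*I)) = q + 4*I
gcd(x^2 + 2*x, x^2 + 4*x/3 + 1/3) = 1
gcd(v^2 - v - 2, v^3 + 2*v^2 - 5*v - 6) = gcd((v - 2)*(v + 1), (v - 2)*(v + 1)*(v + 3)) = v^2 - v - 2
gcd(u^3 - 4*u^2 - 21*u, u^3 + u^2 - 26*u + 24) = 1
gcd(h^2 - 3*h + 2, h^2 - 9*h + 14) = h - 2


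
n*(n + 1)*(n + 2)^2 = n^4 + 5*n^3 + 8*n^2 + 4*n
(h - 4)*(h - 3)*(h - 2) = h^3 - 9*h^2 + 26*h - 24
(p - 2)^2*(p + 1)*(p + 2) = p^4 - p^3 - 6*p^2 + 4*p + 8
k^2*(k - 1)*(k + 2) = k^4 + k^3 - 2*k^2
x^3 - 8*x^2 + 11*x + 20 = (x - 5)*(x - 4)*(x + 1)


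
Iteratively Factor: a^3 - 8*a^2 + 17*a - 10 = (a - 5)*(a^2 - 3*a + 2) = (a - 5)*(a - 1)*(a - 2)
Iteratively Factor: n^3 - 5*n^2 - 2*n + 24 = (n + 2)*(n^2 - 7*n + 12) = (n - 3)*(n + 2)*(n - 4)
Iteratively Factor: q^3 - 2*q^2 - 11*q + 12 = (q + 3)*(q^2 - 5*q + 4) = (q - 4)*(q + 3)*(q - 1)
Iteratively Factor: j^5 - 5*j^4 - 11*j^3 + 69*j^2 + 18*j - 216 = (j + 2)*(j^4 - 7*j^3 + 3*j^2 + 63*j - 108) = (j + 2)*(j + 3)*(j^3 - 10*j^2 + 33*j - 36) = (j - 3)*(j + 2)*(j + 3)*(j^2 - 7*j + 12) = (j - 4)*(j - 3)*(j + 2)*(j + 3)*(j - 3)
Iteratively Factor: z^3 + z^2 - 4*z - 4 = (z - 2)*(z^2 + 3*z + 2) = (z - 2)*(z + 1)*(z + 2)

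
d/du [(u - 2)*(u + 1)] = 2*u - 1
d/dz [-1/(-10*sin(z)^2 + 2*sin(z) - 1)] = 2*(1 - 10*sin(z))*cos(z)/(10*sin(z)^2 - 2*sin(z) + 1)^2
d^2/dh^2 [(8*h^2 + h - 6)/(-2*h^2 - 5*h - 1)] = 2*(76*h^3 + 120*h^2 + 186*h + 135)/(8*h^6 + 60*h^5 + 162*h^4 + 185*h^3 + 81*h^2 + 15*h + 1)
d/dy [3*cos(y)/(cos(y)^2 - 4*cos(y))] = 3*sin(y)/(cos(y) - 4)^2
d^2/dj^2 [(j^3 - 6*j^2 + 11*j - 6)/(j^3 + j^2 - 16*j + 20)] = 2*(-7*j^3 + 39*j^2 - 93*j + 37)/(j^6 + 9*j^5 - 3*j^4 - 153*j^3 + 30*j^2 + 900*j - 1000)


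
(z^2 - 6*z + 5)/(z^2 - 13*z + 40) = (z - 1)/(z - 8)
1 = 1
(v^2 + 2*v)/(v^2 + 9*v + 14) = v/(v + 7)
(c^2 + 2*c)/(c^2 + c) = (c + 2)/(c + 1)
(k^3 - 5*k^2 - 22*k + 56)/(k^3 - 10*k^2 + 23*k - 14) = (k + 4)/(k - 1)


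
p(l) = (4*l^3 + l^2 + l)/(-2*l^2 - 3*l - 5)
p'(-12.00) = -2.01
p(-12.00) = 26.38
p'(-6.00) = -2.10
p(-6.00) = 14.14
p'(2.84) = -1.81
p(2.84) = -3.46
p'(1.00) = -1.08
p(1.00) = -0.60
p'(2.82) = -1.81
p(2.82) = -3.42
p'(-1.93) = -3.41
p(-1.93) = 4.05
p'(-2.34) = -3.11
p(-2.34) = 5.39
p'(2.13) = -1.67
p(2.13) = -2.21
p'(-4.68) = -2.21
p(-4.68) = 11.30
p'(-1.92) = -3.42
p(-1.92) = 4.01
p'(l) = (4*l + 3)*(4*l^3 + l^2 + l)/(-2*l^2 - 3*l - 5)^2 + (12*l^2 + 2*l + 1)/(-2*l^2 - 3*l - 5) = (-8*l^4 - 24*l^3 - 61*l^2 - 10*l - 5)/(4*l^4 + 12*l^3 + 29*l^2 + 30*l + 25)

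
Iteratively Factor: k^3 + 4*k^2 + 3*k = (k + 1)*(k^2 + 3*k) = (k + 1)*(k + 3)*(k)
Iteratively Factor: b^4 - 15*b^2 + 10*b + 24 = (b + 4)*(b^3 - 4*b^2 + b + 6) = (b - 2)*(b + 4)*(b^2 - 2*b - 3) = (b - 2)*(b + 1)*(b + 4)*(b - 3)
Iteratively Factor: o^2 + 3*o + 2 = (o + 2)*(o + 1)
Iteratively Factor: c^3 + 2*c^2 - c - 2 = (c - 1)*(c^2 + 3*c + 2) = (c - 1)*(c + 2)*(c + 1)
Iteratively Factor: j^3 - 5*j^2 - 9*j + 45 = (j - 3)*(j^2 - 2*j - 15) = (j - 5)*(j - 3)*(j + 3)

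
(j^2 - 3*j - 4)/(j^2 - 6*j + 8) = (j + 1)/(j - 2)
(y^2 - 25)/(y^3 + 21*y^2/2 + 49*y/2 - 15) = 2*(y - 5)/(2*y^2 + 11*y - 6)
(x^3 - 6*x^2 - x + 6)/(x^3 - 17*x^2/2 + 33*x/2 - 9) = 2*(x + 1)/(2*x - 3)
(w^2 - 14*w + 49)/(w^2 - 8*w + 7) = (w - 7)/(w - 1)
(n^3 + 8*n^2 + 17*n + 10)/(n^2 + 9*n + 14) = (n^2 + 6*n + 5)/(n + 7)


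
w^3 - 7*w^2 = w^2*(w - 7)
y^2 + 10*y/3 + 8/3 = (y + 4/3)*(y + 2)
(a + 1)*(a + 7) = a^2 + 8*a + 7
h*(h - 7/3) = h^2 - 7*h/3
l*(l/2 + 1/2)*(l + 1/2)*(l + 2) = l^4/2 + 7*l^3/4 + 7*l^2/4 + l/2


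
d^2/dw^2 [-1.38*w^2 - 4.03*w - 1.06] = -2.76000000000000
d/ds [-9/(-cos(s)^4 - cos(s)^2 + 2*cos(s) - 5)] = 18*(2*cos(s)^3 + cos(s) - 1)*sin(s)/(cos(s)^4 + cos(s)^2 - 2*cos(s) + 5)^2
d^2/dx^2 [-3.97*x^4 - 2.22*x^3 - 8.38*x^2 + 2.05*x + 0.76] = -47.64*x^2 - 13.32*x - 16.76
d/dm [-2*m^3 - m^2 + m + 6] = -6*m^2 - 2*m + 1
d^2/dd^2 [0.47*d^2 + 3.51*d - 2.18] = 0.940000000000000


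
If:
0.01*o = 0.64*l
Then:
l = 0.015625*o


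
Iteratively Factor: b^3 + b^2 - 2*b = (b)*(b^2 + b - 2) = b*(b - 1)*(b + 2)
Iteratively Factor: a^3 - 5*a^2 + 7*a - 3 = (a - 1)*(a^2 - 4*a + 3) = (a - 1)^2*(a - 3)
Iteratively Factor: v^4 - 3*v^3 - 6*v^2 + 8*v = (v + 2)*(v^3 - 5*v^2 + 4*v) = (v - 1)*(v + 2)*(v^2 - 4*v) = v*(v - 1)*(v + 2)*(v - 4)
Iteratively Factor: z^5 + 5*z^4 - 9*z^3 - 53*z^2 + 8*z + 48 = (z + 1)*(z^4 + 4*z^3 - 13*z^2 - 40*z + 48) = (z - 1)*(z + 1)*(z^3 + 5*z^2 - 8*z - 48) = (z - 3)*(z - 1)*(z + 1)*(z^2 + 8*z + 16) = (z - 3)*(z - 1)*(z + 1)*(z + 4)*(z + 4)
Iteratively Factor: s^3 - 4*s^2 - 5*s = (s - 5)*(s^2 + s) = s*(s - 5)*(s + 1)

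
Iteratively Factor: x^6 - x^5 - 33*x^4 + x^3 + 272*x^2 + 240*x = (x + 1)*(x^5 - 2*x^4 - 31*x^3 + 32*x^2 + 240*x) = (x + 1)*(x + 4)*(x^4 - 6*x^3 - 7*x^2 + 60*x) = x*(x + 1)*(x + 4)*(x^3 - 6*x^2 - 7*x + 60) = x*(x - 4)*(x + 1)*(x + 4)*(x^2 - 2*x - 15) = x*(x - 4)*(x + 1)*(x + 3)*(x + 4)*(x - 5)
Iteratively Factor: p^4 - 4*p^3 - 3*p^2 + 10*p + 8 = (p - 4)*(p^3 - 3*p - 2) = (p - 4)*(p - 2)*(p^2 + 2*p + 1) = (p - 4)*(p - 2)*(p + 1)*(p + 1)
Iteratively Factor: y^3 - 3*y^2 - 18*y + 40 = (y - 5)*(y^2 + 2*y - 8) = (y - 5)*(y - 2)*(y + 4)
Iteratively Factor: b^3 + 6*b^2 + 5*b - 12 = (b + 3)*(b^2 + 3*b - 4) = (b + 3)*(b + 4)*(b - 1)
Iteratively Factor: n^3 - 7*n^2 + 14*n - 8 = (n - 1)*(n^2 - 6*n + 8) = (n - 4)*(n - 1)*(n - 2)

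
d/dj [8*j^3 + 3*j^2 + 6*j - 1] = 24*j^2 + 6*j + 6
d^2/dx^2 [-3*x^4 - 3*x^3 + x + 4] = 18*x*(-2*x - 1)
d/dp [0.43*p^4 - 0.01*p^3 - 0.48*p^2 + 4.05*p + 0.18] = 1.72*p^3 - 0.03*p^2 - 0.96*p + 4.05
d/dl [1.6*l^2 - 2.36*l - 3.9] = 3.2*l - 2.36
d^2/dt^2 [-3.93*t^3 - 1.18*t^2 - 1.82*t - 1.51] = -23.58*t - 2.36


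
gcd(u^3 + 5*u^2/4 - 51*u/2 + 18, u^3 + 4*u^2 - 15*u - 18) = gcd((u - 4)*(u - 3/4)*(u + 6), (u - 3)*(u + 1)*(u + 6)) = u + 6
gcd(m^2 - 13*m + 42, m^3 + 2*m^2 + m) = 1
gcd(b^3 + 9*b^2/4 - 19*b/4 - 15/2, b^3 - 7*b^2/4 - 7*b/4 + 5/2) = b^2 - 3*b/4 - 5/2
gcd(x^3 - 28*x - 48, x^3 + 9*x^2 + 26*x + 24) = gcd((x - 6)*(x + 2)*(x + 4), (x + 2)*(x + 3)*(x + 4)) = x^2 + 6*x + 8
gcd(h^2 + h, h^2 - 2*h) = h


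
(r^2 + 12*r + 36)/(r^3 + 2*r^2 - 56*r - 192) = (r + 6)/(r^2 - 4*r - 32)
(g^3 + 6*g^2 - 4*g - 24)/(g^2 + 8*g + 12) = g - 2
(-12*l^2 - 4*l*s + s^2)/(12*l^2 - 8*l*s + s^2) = (2*l + s)/(-2*l + s)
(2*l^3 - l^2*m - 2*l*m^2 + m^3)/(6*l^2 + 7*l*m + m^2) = (2*l^2 - 3*l*m + m^2)/(6*l + m)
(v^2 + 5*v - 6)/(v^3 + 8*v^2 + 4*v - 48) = (v - 1)/(v^2 + 2*v - 8)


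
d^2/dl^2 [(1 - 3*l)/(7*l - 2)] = 14/(7*l - 2)^3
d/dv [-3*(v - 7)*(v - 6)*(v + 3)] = -9*v^2 + 60*v - 9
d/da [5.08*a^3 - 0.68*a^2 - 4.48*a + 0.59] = 15.24*a^2 - 1.36*a - 4.48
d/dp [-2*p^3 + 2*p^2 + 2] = 2*p*(2 - 3*p)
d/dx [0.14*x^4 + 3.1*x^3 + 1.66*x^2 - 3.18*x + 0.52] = 0.56*x^3 + 9.3*x^2 + 3.32*x - 3.18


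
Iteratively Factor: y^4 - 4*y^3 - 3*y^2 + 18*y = (y - 3)*(y^3 - y^2 - 6*y) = y*(y - 3)*(y^2 - y - 6) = y*(y - 3)^2*(y + 2)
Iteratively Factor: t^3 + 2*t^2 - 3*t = (t + 3)*(t^2 - t) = (t - 1)*(t + 3)*(t)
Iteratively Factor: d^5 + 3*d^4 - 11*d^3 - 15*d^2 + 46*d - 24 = (d - 1)*(d^4 + 4*d^3 - 7*d^2 - 22*d + 24) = (d - 1)*(d + 3)*(d^3 + d^2 - 10*d + 8) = (d - 1)*(d + 3)*(d + 4)*(d^2 - 3*d + 2) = (d - 1)^2*(d + 3)*(d + 4)*(d - 2)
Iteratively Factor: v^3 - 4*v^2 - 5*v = (v)*(v^2 - 4*v - 5) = v*(v + 1)*(v - 5)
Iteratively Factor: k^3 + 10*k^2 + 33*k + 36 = (k + 4)*(k^2 + 6*k + 9) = (k + 3)*(k + 4)*(k + 3)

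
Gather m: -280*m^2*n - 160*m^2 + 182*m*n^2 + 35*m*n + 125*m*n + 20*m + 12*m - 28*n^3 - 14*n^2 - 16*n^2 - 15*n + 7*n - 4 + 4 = m^2*(-280*n - 160) + m*(182*n^2 + 160*n + 32) - 28*n^3 - 30*n^2 - 8*n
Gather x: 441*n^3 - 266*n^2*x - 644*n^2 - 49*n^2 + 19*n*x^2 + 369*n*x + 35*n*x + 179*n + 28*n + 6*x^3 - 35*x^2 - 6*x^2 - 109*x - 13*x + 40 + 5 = 441*n^3 - 693*n^2 + 207*n + 6*x^3 + x^2*(19*n - 41) + x*(-266*n^2 + 404*n - 122) + 45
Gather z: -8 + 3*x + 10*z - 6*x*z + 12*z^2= 3*x + 12*z^2 + z*(10 - 6*x) - 8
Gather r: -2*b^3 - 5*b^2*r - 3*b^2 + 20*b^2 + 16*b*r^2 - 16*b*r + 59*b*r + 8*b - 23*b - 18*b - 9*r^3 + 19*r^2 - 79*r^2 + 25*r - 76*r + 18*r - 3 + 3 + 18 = -2*b^3 + 17*b^2 - 33*b - 9*r^3 + r^2*(16*b - 60) + r*(-5*b^2 + 43*b - 33) + 18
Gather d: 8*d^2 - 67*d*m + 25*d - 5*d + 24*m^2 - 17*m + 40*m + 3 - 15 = 8*d^2 + d*(20 - 67*m) + 24*m^2 + 23*m - 12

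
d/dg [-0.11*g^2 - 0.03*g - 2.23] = -0.22*g - 0.03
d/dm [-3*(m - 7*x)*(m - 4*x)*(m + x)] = -9*m^2 + 60*m*x - 51*x^2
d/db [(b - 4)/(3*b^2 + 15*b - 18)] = (b^2 + 5*b - (b - 4)*(2*b + 5) - 6)/(3*(b^2 + 5*b - 6)^2)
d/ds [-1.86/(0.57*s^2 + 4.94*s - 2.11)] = (2.1204*s + 9.1884)/(0.57*s^2 + 4.94*s - 2.11)^2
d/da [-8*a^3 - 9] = -24*a^2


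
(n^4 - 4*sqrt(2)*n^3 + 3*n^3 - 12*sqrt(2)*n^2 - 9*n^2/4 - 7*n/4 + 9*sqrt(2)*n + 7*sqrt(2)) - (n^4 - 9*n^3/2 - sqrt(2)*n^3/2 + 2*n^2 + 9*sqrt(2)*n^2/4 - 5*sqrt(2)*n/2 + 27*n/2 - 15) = -7*sqrt(2)*n^3/2 + 15*n^3/2 - 57*sqrt(2)*n^2/4 - 17*n^2/4 - 61*n/4 + 23*sqrt(2)*n/2 + 7*sqrt(2) + 15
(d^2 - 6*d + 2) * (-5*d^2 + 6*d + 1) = -5*d^4 + 36*d^3 - 45*d^2 + 6*d + 2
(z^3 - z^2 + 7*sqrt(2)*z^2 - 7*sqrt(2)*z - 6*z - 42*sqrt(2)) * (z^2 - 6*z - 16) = z^5 - 7*z^4 + 7*sqrt(2)*z^4 - 49*sqrt(2)*z^3 - 16*z^3 - 112*sqrt(2)*z^2 + 52*z^2 + 96*z + 364*sqrt(2)*z + 672*sqrt(2)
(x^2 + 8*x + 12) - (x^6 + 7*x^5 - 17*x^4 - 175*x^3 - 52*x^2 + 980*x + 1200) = -x^6 - 7*x^5 + 17*x^4 + 175*x^3 + 53*x^2 - 972*x - 1188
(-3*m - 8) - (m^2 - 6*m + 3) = -m^2 + 3*m - 11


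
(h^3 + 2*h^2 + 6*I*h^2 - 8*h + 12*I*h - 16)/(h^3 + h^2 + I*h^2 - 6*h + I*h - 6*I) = (h^3 + h^2*(2 + 6*I) + h*(-8 + 12*I) - 16)/(h^3 + h^2*(1 + I) + h*(-6 + I) - 6*I)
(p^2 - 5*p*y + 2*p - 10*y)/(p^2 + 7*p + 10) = (p - 5*y)/(p + 5)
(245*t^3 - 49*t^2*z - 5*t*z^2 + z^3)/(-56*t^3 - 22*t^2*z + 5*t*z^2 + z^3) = (35*t^2 - 12*t*z + z^2)/(-8*t^2 - 2*t*z + z^2)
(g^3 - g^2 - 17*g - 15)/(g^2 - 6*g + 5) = (g^2 + 4*g + 3)/(g - 1)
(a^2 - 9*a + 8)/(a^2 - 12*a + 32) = (a - 1)/(a - 4)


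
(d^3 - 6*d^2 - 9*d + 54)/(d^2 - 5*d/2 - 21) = 2*(d^2 - 9)/(2*d + 7)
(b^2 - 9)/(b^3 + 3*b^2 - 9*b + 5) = (b^2 - 9)/(b^3 + 3*b^2 - 9*b + 5)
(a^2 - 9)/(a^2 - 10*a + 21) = (a + 3)/(a - 7)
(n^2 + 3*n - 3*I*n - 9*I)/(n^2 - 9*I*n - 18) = (n + 3)/(n - 6*I)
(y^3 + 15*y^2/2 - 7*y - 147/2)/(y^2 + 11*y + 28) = (2*y^2 + y - 21)/(2*(y + 4))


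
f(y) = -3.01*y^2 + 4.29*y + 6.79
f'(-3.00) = 22.35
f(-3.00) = -33.17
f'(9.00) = -49.89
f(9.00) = -198.41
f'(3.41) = -16.24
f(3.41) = -13.58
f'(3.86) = -18.95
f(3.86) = -21.50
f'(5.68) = -29.90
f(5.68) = -65.95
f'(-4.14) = 29.21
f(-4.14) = -62.56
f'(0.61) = 0.62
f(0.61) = 8.29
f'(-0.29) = 6.04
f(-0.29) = 5.29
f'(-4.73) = 32.76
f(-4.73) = -80.84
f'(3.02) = -13.89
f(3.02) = -7.71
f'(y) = 4.29 - 6.02*y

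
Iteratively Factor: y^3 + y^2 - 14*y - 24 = (y + 2)*(y^2 - y - 12) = (y + 2)*(y + 3)*(y - 4)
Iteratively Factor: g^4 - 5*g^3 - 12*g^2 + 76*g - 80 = (g + 4)*(g^3 - 9*g^2 + 24*g - 20) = (g - 2)*(g + 4)*(g^2 - 7*g + 10) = (g - 2)^2*(g + 4)*(g - 5)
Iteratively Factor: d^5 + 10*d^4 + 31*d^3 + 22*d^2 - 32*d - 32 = (d + 2)*(d^4 + 8*d^3 + 15*d^2 - 8*d - 16) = (d + 1)*(d + 2)*(d^3 + 7*d^2 + 8*d - 16) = (d - 1)*(d + 1)*(d + 2)*(d^2 + 8*d + 16) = (d - 1)*(d + 1)*(d + 2)*(d + 4)*(d + 4)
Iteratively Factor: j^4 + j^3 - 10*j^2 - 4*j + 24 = (j + 3)*(j^3 - 2*j^2 - 4*j + 8) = (j - 2)*(j + 3)*(j^2 - 4) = (j - 2)^2*(j + 3)*(j + 2)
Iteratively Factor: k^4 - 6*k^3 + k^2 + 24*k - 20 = (k - 2)*(k^3 - 4*k^2 - 7*k + 10) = (k - 5)*(k - 2)*(k^2 + k - 2) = (k - 5)*(k - 2)*(k + 2)*(k - 1)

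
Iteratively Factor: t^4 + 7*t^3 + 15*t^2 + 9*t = (t)*(t^3 + 7*t^2 + 15*t + 9) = t*(t + 3)*(t^2 + 4*t + 3) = t*(t + 3)^2*(t + 1)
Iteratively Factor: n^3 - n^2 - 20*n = (n + 4)*(n^2 - 5*n) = (n - 5)*(n + 4)*(n)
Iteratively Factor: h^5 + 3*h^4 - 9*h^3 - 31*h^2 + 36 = (h + 2)*(h^4 + h^3 - 11*h^2 - 9*h + 18) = (h + 2)^2*(h^3 - h^2 - 9*h + 9) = (h - 1)*(h + 2)^2*(h^2 - 9) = (h - 3)*(h - 1)*(h + 2)^2*(h + 3)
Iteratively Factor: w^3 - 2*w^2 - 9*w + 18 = (w + 3)*(w^2 - 5*w + 6) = (w - 3)*(w + 3)*(w - 2)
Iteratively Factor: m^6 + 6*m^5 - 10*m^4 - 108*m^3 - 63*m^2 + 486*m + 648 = (m - 3)*(m^5 + 9*m^4 + 17*m^3 - 57*m^2 - 234*m - 216) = (m - 3)*(m + 4)*(m^4 + 5*m^3 - 3*m^2 - 45*m - 54) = (m - 3)*(m + 2)*(m + 4)*(m^3 + 3*m^2 - 9*m - 27) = (m - 3)^2*(m + 2)*(m + 4)*(m^2 + 6*m + 9) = (m - 3)^2*(m + 2)*(m + 3)*(m + 4)*(m + 3)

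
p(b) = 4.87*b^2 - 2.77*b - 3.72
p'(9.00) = 84.89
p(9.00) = 365.82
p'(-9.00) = -90.43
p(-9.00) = 415.68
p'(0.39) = 1.03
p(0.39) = -4.06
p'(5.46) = 50.41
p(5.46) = 126.34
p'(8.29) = 77.97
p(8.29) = 308.00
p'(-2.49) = -27.02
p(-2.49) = 33.37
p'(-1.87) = -20.98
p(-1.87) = 18.49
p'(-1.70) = -19.33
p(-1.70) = 15.06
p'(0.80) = 5.02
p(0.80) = -2.82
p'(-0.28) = -5.50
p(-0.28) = -2.56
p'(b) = 9.74*b - 2.77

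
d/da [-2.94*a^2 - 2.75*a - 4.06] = -5.88*a - 2.75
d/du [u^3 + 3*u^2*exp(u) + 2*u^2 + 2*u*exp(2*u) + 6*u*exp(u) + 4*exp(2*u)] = 3*u^2*exp(u) + 3*u^2 + 4*u*exp(2*u) + 12*u*exp(u) + 4*u + 10*exp(2*u) + 6*exp(u)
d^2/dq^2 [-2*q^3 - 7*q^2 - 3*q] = -12*q - 14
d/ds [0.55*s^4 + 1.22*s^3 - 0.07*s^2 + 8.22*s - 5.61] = 2.2*s^3 + 3.66*s^2 - 0.14*s + 8.22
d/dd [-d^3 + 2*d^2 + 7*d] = -3*d^2 + 4*d + 7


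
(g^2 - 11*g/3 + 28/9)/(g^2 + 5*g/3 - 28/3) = (g - 4/3)/(g + 4)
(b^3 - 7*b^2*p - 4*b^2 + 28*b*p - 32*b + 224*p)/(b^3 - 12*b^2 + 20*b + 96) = (b^2 - 7*b*p + 4*b - 28*p)/(b^2 - 4*b - 12)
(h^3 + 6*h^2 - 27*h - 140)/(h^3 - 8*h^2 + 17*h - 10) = (h^2 + 11*h + 28)/(h^2 - 3*h + 2)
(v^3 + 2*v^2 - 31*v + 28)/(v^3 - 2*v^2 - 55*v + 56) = (v - 4)/(v - 8)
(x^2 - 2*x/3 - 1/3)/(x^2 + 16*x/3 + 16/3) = (3*x^2 - 2*x - 1)/(3*x^2 + 16*x + 16)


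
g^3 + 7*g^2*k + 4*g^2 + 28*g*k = g*(g + 4)*(g + 7*k)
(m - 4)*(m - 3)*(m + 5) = m^3 - 2*m^2 - 23*m + 60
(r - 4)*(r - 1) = r^2 - 5*r + 4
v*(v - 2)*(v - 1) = v^3 - 3*v^2 + 2*v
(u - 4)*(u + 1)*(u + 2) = u^3 - u^2 - 10*u - 8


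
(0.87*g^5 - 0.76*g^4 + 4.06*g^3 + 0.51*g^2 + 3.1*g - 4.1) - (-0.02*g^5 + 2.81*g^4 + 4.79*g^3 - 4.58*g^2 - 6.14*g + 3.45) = 0.89*g^5 - 3.57*g^4 - 0.73*g^3 + 5.09*g^2 + 9.24*g - 7.55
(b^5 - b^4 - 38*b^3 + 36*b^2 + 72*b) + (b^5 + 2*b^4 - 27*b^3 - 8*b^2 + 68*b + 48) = 2*b^5 + b^4 - 65*b^3 + 28*b^2 + 140*b + 48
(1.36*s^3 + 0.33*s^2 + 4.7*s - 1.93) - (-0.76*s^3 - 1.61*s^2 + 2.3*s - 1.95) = 2.12*s^3 + 1.94*s^2 + 2.4*s + 0.02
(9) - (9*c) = 9 - 9*c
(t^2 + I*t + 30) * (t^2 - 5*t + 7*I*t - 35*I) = t^4 - 5*t^3 + 8*I*t^3 + 23*t^2 - 40*I*t^2 - 115*t + 210*I*t - 1050*I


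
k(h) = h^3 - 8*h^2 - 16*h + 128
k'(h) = 3*h^2 - 16*h - 16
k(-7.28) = -565.34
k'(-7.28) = 259.48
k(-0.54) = 134.15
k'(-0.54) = -6.49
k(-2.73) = 91.71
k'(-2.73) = 50.04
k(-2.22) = 113.15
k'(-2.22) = 34.31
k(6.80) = -36.29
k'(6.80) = 13.92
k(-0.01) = 128.16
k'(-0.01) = -15.84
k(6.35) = -40.13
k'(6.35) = 3.37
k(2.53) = 52.51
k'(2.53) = -37.28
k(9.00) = 65.00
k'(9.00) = 83.00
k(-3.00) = 77.00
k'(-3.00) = 59.00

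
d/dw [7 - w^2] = -2*w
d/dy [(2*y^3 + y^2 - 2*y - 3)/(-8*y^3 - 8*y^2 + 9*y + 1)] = (-8*y^4 + 4*y^3 - 73*y^2 - 46*y + 25)/(64*y^6 + 128*y^5 - 80*y^4 - 160*y^3 + 65*y^2 + 18*y + 1)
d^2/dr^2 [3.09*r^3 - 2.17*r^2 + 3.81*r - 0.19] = 18.54*r - 4.34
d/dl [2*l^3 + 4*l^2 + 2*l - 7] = 6*l^2 + 8*l + 2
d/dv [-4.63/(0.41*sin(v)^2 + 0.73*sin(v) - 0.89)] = (3.7966*sin(v) + 3.3799)*cos(v)/(0.41*sin(v)^2 + 0.73*sin(v) - 0.89)^2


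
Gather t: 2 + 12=14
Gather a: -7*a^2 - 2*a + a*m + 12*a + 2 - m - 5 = -7*a^2 + a*(m + 10) - m - 3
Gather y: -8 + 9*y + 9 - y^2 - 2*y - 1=-y^2 + 7*y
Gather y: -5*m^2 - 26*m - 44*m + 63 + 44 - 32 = -5*m^2 - 70*m + 75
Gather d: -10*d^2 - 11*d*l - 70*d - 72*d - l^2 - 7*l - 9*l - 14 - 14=-10*d^2 + d*(-11*l - 142) - l^2 - 16*l - 28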